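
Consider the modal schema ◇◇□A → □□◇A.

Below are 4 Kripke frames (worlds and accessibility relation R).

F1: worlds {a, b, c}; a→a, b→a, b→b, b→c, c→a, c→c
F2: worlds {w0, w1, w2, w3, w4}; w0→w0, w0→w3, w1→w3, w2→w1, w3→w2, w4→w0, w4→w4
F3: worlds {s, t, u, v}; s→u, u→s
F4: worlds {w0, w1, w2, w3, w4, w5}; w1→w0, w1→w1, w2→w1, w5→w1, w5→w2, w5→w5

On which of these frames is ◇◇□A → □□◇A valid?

This is the axiom for a generalized confluence (Geach) condition; its first-order frame correspondent is ∀x ∀y ∀z ((xR²y ∧ xR²z) → ∃w (yRw ∧ zRw)).
F1: satisfies the condition.
F2: fails — w0R²w0, w0R²w2 but no w with w0Rw and w2Rw.
F3: satisfies the condition.
F4: fails — w1R²w0, w1R²w0 but no w with w0Rw and w0Rw.
Valid on: F1, F3.

F1, F3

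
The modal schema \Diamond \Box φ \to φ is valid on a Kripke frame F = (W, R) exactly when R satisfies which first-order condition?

Replacing φ by ¬φ and contraposing gives the equivalent schema φ → □◇φ.
Suppose φ→□◇φ is valid. Take Rxy and set V(φ)={x}. Then φ at x, so □◇φ at x, so ◇φ at y, so some z with Ryz has φ; z=x, i.e. Ryx.

symmetry: \forall x \forall y (Rxy \to Ryx)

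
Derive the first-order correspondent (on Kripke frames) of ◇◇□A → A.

∀x ∀y (xR²y → ∃w (yRw ∧ x = w))

This is a Sahlqvist (Geach-type) schema ◇^2□^1A → □^0◇^0A.
Minimal-valuation argument: fix x; take any y with xR^2y and any z with xR^0z. Set V(A) to the set of worlds R-reachable from y in exactly 1 step. Then □^1A holds at y, so the antecedent holds at x; validity forces ◇^0A at z, giving a w with zR^0w and yR^1w.
First-order correspondent: ∀x ∀y (xR²y → ∃w (yRw ∧ x = w)).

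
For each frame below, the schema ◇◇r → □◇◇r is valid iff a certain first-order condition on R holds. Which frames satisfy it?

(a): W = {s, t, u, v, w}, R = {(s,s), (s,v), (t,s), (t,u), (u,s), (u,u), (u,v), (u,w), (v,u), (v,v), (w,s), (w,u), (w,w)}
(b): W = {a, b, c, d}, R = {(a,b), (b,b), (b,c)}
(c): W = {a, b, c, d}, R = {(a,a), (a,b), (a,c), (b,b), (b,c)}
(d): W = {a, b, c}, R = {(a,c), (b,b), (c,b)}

(d)

Frame correspondent (Sahlqvist): ∀x ∀y ∀z ((xR²y ∧ xRz) → ∃w (y = w ∧ zR²w)) — i.e. a generalized confluence (Geach) condition.
(a): fails — tR²w, tRs but no w* with w=w* and sR²w*.
(b): fails — bR²b, bRc but no w with b=w and cR²w.
(c): fails — aR²a, aRb but no w with a=w and bR²w.
(d): condition met.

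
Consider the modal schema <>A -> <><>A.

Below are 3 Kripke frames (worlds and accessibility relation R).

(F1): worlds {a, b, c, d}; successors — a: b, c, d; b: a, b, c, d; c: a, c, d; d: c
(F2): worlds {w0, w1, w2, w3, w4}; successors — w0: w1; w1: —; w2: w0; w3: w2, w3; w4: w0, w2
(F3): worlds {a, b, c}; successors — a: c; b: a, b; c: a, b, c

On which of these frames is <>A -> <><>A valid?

This is the axiom for a generalized confluence (Geach) condition; its first-order frame correspondent is forall x forall y (xRy -> exists w (y = w & x R^2 w)).
(F1): holds.
(F2): fails — w0Rw1 but no w with w1=w and w0R²w.
(F3): holds.
Valid on: (F1), (F3).

(F1), (F3)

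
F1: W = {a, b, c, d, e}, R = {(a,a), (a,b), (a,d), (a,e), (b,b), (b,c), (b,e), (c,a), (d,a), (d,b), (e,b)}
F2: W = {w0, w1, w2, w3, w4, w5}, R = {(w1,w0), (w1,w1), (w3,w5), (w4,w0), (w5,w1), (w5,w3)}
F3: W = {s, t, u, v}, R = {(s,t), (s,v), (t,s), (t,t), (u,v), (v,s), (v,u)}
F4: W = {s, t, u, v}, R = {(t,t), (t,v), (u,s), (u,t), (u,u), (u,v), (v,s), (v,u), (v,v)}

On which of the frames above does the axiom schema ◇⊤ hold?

This is the axiom for seriality; its first-order frame correspondent is ∀x ∃y Rxy.
F1: ✓.
F2: fails — world w0 has no successor.
F3: ✓.
F4: fails — world s has no successor.

F1, F3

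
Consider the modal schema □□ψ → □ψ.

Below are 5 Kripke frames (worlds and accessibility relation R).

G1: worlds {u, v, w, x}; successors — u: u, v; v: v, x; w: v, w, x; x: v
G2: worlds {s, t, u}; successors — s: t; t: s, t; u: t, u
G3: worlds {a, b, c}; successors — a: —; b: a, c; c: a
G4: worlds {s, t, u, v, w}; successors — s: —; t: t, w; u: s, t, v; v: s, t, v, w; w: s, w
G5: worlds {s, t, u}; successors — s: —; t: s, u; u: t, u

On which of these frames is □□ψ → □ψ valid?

G1, G2, G4

Frame correspondent (Sahlqvist): ∀x ∀y (Rxy → ∃z (Rxz ∧ Rzy)) — i.e. density.
G1: holds.
G2: holds.
G3: fails — Rca but no z with Rcz and Rza.
G4: holds.
G5: fails — Rts but no z with Rtz and Rzs.
Valid on: G1, G2, G4.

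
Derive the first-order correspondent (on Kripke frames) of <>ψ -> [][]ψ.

This is a Sahlqvist (Geach-type) schema ◇^1□^0ψ → □^2◇^0ψ.
Minimal-valuation argument: fix x; take any y with xR^1y and any z with xR^2z. Set V(ψ) to the set of worlds R-reachable from y in exactly 0 steps. Then □^0ψ holds at y, so the antecedent holds at x; validity forces ◇^0ψ at z, giving a w with zR^0w and yR^0w.
First-order correspondent: forall x forall y forall z ((xRy & x R^2 z) -> exists w (y = w & z = w)).

forall x forall y forall z ((xRy & x R^2 z) -> exists w (y = w & z = w))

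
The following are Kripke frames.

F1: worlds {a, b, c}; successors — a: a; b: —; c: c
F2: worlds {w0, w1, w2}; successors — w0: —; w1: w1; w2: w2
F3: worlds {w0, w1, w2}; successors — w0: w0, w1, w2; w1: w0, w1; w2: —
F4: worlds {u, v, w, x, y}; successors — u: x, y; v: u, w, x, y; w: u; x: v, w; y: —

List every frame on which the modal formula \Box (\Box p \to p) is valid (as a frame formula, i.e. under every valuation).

F1, F2

Frame correspondent (Sahlqvist): \forall x \forall y (Rxy \to Ryy) — i.e. shift-reflexivity.
F1: holds.
F2: holds.
F3: fails — Rw0w2 but not Rw2w2.
F4: fails — Rxw but not Rww.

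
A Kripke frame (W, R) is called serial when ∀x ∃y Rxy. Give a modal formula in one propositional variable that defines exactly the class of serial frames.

□p → ◇p

A defining formula is □p → ◇p (the D axiom).
Suppose □p→◇p is valid. At any x set V(p)=W. Then □p at x, so ◇p at x, so x has a successor.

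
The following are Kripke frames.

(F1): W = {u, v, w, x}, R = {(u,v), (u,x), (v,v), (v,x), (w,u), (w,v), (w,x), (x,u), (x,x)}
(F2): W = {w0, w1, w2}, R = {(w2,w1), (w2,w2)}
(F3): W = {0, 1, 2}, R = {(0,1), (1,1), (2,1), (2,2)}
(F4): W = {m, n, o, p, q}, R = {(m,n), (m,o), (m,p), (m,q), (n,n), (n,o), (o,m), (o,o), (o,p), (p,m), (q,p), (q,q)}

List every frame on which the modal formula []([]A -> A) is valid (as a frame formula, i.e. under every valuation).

(F3)

This is the axiom for shift-reflexivity; its first-order frame correspondent is forall x forall y (Rxy -> Ryy).
(F1): fails — Rwu but not Ruu.
(F2): fails — Rw2w1 but not Rw1w1.
(F3): holds.
(F4): fails — Rom but not Rmm.
Valid on: (F3).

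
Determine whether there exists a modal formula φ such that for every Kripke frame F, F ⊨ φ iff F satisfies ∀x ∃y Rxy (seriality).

Yes — defined by □p → ◇p

This is a Sahlqvist condition; the D axiom □p → ◇p defines it.
Suppose □p→◇p is valid. At any x set V(p)=W. Then □p at x, so ◇p at x, so x has a successor.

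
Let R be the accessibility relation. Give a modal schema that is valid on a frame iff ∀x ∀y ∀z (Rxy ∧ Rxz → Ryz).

◇ψ → □◇ψ

A defining formula is ◇ψ → □◇ψ (the 5 axiom).
Suppose ◇ψ→□◇ψ is valid. Take Rxy, Rxz and set V(ψ)={y}. Then ◇ψ at x, so □◇ψ at x, so ◇ψ at z, so some w with Rzw has ψ; w=y, i.e. Rzy. By symmetry of the argument, Ryz.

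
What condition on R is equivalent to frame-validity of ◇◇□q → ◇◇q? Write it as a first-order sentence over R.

This is a Sahlqvist (Geach-type) schema ◇^2□^1q → □^0◇^2q.
Minimal-valuation argument: fix x; take any y with xR^2y and any z with xR^0z. Set V(q) to the set of worlds R-reachable from y in exactly 1 step. Then □^1q holds at y, so the antecedent holds at x; validity forces ◇^2q at z, giving a w with zR^2w and yR^1w.
First-order correspondent: ∀x ∀y (xR²y → ∃w (yRw ∧ xR²w)).

∀x ∀y (xR²y → ∃w (yRw ∧ xR²w))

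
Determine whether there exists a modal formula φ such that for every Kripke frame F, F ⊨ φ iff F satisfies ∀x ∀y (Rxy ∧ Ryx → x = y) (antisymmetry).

Not definable by any modal formula

If a class were modally definable it would be closed under surjective bounded morphisms (Goldblatt–Thomason).
The 4-cycle (worlds s,t,u,v with s→t→u→v→s) is antisymmetric. Sending even-indexed worlds to s and odd-indexed worlds to t is a surjective bounded morphism onto the two-world frame with s↔t, which is not antisymmetric.
So the class is not modally definable.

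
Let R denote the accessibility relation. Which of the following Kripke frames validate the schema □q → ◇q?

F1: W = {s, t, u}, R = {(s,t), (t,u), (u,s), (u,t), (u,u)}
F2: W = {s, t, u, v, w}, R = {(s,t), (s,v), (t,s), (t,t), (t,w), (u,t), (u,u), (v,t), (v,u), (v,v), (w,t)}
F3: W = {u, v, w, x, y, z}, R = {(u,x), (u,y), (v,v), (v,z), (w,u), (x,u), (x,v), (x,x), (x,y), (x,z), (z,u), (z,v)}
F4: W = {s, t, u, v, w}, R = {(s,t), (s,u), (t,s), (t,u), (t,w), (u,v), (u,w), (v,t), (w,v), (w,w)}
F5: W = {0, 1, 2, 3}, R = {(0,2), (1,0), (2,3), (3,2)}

F1, F2, F4, F5

Frame correspondent (Sahlqvist): ∀x ∃y Rxy — i.e. seriality.
F1: holds.
F2: holds.
F3: fails — world y has no successor.
F4: holds.
F5: holds.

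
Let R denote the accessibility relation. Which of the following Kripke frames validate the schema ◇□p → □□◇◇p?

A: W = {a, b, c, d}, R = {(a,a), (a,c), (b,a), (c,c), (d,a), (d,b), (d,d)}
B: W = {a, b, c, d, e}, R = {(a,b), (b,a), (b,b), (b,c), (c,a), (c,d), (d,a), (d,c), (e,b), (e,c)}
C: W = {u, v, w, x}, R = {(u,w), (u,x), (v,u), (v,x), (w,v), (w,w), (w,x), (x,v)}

B

Frame correspondent (Sahlqvist): ∀x ∀y ∀z ((xRy ∧ xR²z) → ∃w (yRw ∧ zR²w)) — i.e. a generalized confluence (Geach) condition.
A: fails — dRb, dR²c but no w with bRw and cR²w.
B: holds.
C: fails — uRx, uR²x but no t with xRt and xR²t.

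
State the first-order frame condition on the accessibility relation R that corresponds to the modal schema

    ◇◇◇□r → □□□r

This is a Sahlqvist (Geach-type) schema ◇^3□^1r → □^3◇^0r.
Minimal-valuation argument: fix x; take any y with xR^3y and any z with xR^3z. Set V(r) to the set of worlds R-reachable from y in exactly 1 step. Then □^1r holds at y, so the antecedent holds at x; validity forces ◇^0r at z, giving a w with zR^0w and yR^1w.
First-order correspondent: ∀x ∀y ∀z ((xR³y ∧ xR³z) → ∃w (yRw ∧ z = w)).

∀x ∀y ∀z ((xR³y ∧ xR³z) → ∃w (yRw ∧ z = w))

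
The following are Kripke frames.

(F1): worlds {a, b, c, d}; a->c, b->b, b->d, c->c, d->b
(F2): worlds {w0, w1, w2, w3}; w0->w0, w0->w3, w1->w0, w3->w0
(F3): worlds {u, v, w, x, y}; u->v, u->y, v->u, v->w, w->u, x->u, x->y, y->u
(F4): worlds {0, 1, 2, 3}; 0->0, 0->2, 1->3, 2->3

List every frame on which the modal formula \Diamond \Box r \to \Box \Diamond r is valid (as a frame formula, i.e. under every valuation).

Frame correspondent (Sahlqvist): \forall x \forall y \forall z (Rxy \wedge Rxz \to \exists w (Ryw \wedge Rzw)) — i.e. convergence.
(F1): condition met.
(F2): condition met.
(F3): fails — Rvw and Rvu but w and u have no common successor.
(F4): fails — R00 and R02 but 0 and 2 have no common successor.
Valid on: (F1), (F2).

(F1), (F2)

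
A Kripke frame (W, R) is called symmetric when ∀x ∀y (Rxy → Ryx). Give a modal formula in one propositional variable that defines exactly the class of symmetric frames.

q → □◇q

This is symmetry; the standard corresponding axiom is B: q → □◇q.
Suppose q→□◇q is valid. Take Rxy and set V(q)={x}. Then q at x, so □◇q at x, so ◇q at y, so some z with Ryz has q; z=x, i.e. Ryx.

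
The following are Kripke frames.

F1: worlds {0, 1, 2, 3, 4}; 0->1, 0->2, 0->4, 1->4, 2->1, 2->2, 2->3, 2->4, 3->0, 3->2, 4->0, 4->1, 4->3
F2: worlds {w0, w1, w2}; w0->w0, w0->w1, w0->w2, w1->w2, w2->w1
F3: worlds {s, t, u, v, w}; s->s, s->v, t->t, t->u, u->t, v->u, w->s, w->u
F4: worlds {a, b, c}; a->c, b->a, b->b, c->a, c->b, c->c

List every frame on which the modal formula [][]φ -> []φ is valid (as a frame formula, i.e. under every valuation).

Frame correspondent (Sahlqvist): forall x forall y (Rxy -> exists z (Rxz & Rzy)) — i.e. density.
F1: fails — R43 but no z with R4z and Rz3.
F2: fails — Rw1w2 but no z with Rw1z and Rzw2.
F3: fails — Rwu but no z with Rwz and Rzu.
F4: holds.
Valid on: F4.

F4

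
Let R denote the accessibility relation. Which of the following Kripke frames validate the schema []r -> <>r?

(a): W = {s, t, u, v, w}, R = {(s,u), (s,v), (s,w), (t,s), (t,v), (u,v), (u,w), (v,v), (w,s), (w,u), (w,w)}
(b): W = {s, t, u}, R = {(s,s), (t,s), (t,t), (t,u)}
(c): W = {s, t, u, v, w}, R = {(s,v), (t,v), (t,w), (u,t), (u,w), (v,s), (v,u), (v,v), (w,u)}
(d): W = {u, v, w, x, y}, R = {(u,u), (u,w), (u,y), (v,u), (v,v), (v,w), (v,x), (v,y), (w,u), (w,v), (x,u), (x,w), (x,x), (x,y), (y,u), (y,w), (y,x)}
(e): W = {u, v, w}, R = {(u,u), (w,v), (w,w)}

The schema corresponds to seriality: forall x exists y Rxy.
(a): ✓.
(b): fails — world u has no successor.
(c): ✓.
(d): ✓.
(e): fails — world v has no successor.
Valid on: (a), (c), (d).

(a), (c), (d)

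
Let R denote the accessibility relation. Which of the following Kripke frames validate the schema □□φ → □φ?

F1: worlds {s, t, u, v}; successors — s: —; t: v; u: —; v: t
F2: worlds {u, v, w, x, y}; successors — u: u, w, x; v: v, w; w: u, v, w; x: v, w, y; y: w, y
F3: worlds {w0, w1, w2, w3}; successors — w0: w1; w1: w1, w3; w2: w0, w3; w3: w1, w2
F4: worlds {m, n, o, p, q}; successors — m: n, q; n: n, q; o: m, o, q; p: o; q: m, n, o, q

This is the axiom for density; its first-order frame correspondent is ∀x ∀y (Rxy → ∃z (Rxz ∧ Rzy)).
F1: fails — Rvt but no z with Rvz and Rzt.
F2: condition met.
F3: fails — Rw3w2 but no z with Rw3z and Rzw2.
F4: condition met.

F2, F4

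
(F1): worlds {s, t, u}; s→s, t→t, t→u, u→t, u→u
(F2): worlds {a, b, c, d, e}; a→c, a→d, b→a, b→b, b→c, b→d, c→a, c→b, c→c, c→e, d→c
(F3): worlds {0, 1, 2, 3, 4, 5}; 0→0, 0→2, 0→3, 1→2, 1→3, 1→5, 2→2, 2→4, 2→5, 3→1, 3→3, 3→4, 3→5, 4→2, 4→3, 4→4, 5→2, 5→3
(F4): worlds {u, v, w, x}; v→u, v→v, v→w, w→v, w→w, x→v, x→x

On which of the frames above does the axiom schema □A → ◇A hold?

(F1), (F3)

The schema corresponds to seriality: ∀x ∃y Rxy.
(F1): satisfies the condition.
(F2): fails — world e has no successor.
(F3): satisfies the condition.
(F4): fails — world u has no successor.
Valid on: (F1), (F3).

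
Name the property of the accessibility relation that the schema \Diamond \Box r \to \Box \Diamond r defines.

convergence

This is the .2 axiom.
Its frame correspondent is convergence — \forall x \forall y \forall z (Rxy \wedge Rxz \to \exists w (Ryw \wedge Rzw)).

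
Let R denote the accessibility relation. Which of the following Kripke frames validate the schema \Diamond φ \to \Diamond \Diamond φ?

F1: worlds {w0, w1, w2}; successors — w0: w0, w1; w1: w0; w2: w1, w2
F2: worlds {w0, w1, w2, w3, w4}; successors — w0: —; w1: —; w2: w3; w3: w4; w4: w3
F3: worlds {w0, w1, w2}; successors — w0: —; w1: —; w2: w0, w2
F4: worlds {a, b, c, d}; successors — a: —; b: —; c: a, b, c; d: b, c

This is the axiom for a generalized confluence (Geach) condition; its first-order frame correspondent is \forall x \forall y (xRy \to \exists w (y = w \wedge x R^2 w)).
F1: holds.
F2: fails — w2Rw3 but no w with w3=w and w2R²w.
F3: holds.
F4: holds.
Valid on: F1, F3, F4.

F1, F3, F4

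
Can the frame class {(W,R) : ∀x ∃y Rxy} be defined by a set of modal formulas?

The condition is seriality. A defining modal formula is □r → ◇r.
Suppose □r→◇r is valid. At any x set V(r)=W. Then □r at x, so ◇r at x, so x has a successor.

Yes, by □r → ◇r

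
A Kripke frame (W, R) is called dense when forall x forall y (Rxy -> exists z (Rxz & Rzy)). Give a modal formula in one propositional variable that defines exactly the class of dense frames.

A defining formula is □□r → □r (the C4 axiom).
Suppose □□r→□r is valid. Take Rxy and set V(r)={w : xR²w}. Then □□r at x, so □r at x, so r at y, i.e. ∃z(Rxz∧Rzy).

□□r → □r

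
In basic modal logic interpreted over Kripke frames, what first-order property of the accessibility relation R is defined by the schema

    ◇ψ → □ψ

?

Partial functionality

Suppose ◇ψ→□ψ is valid. Take Rxy, Rxz and set V(ψ)={y}. Then ◇ψ at x, so □ψ at x, so ψ at z, i.e. z=y.
The converse is a direct semantic check.
So the correspondent is partial functionality.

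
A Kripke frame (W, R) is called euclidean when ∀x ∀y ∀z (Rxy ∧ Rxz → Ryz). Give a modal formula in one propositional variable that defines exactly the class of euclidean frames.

This is the Euclidean property; the standard corresponding axiom is 5: ◇r → □◇r.

◇r → □◇r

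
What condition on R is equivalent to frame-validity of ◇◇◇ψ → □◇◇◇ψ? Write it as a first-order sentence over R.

This is a Sahlqvist (Geach-type) schema ◇^3□^0ψ → □^1◇^3ψ.
First-order correspondent: ∀x ∀y ∀z ((xR³y ∧ xRz) → ∃w (y = w ∧ zR³w)).

∀x ∀y ∀z ((xR³y ∧ xRz) → ∃w (y = w ∧ zR³w))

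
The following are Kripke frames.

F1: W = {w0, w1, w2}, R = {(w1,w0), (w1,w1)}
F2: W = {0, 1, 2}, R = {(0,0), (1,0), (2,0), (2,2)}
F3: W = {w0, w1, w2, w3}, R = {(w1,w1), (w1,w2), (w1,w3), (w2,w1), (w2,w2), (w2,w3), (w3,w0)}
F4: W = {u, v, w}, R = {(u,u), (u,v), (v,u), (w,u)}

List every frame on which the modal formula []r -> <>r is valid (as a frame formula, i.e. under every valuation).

F2, F4

Frame correspondent (Sahlqvist): forall x exists y Rxy — i.e. seriality.
F1: fails — world w0 has no successor.
F2: satisfies the condition.
F3: fails — world w0 has no successor.
F4: satisfies the condition.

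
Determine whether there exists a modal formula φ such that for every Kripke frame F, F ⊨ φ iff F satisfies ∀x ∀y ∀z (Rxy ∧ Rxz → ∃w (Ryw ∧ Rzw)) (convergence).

Yes, by ◇□p → □◇p

Yes: it is convergence, defined by the .2 schema ◇□p → □◇p.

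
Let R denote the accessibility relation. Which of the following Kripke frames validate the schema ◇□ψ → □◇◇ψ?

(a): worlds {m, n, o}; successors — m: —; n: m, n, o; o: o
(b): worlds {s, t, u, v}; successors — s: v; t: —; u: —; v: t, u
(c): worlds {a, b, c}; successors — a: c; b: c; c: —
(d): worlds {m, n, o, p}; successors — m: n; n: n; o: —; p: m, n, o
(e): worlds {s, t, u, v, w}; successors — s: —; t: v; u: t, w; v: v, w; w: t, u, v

The schema corresponds to a generalized confluence (Geach) condition: ∀x ∀y ∀z ((xRy ∧ xRz) → ∃w (yRw ∧ zR²w)).
(a): fails — nRm, nRm but no w with mRw and mR²w.
(b): fails — sRv, sRv but no w with vRw and vR²w.
(c): fails — aRc, aRc but no w with cRw and cR²w.
(d): fails — pRm, pRo but no w with mRw and oR²w.
(e): condition met.
Valid on: (e).

(e)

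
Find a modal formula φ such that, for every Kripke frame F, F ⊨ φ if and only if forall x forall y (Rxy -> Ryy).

□(□s → s)

This is shift-reflexivity; the standard corresponding axiom is T□: □(□s → s).
Suppose □(□s→s) is valid. Take Rxy and set V(s)={w : Ryw}. Then at y, □s holds; since □(□s→s) at x, □s→s at y, so s at y, i.e. Ryy.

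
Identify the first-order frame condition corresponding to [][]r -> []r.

density

Suppose □□r→□r is valid. Take Rxy and set V(r)={w : xR²w}. Then □□r at x, so □r at x, so r at y, i.e. ∃z(Rxz∧Rzy).
Conversely, on a frame with density the schema holds at every world under every valuation.
So the correspondent is density.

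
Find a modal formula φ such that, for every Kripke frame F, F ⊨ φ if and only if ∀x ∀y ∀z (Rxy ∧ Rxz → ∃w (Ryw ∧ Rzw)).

◇□ψ → □◇ψ

The condition is convergence. The .2 schema ◇□ψ → □◇ψ defines it.
Suppose ◇□ψ→□◇ψ is valid. Take Rxy, Rxz and set V(ψ)={w : Ryw}. Then □ψ at y so ◇□ψ at x, so □◇ψ at x, so ◇ψ at z, giving w with Rzw and Ryw.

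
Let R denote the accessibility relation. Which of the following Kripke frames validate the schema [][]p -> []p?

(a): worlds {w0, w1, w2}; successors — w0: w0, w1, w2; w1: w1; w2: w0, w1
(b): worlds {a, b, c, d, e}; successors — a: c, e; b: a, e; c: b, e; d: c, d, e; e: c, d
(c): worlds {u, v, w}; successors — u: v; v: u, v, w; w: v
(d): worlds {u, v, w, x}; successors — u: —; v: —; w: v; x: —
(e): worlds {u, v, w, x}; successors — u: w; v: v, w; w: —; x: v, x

(a), (c)

Frame correspondent (Sahlqvist): forall x forall y (Rxy -> exists z (Rxz & Rzy)) — i.e. density.
(a): ✓.
(b): fails — Rba but no z with Rbz and Rza.
(c): ✓.
(d): fails — Rwv but no z with Rwz and Rzv.
(e): fails — Ruw but no z with Ruz and Rzw.
Valid on: (a), (c).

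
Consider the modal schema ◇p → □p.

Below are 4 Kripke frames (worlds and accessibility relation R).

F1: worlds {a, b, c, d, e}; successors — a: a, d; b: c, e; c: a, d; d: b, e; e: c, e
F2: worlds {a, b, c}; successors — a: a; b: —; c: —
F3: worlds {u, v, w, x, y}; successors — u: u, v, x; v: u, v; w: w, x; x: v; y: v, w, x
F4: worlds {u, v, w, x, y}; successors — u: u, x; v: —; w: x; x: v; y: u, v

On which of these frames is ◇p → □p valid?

F2

Frame correspondent (Sahlqvist): ∀x ∀y ∀z (Rxy ∧ Rxz → y = z) — i.e. partial functionality.
F1: fails — a sees both a and d.
F2: holds.
F3: fails — u sees both u and v.
F4: fails — u sees both u and x.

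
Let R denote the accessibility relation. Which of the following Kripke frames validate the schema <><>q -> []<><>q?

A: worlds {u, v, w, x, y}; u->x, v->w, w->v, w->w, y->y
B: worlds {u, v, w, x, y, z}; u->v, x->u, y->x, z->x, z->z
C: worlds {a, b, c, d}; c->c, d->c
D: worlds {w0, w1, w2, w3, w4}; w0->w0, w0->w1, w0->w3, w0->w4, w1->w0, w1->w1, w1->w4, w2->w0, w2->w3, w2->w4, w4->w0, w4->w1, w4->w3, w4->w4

The schema corresponds to a generalized confluence (Geach) condition: forall x forall y forall z ((x R^2 y & xRz) -> exists w (y = w & z R^2 w)).
A: holds.
B: fails — xR²v, xRu but no t with v=t and uR²t.
C: holds.
D: fails — w0R²w0, w0Rw3 but no w with w0=w and w3R²w.

A, C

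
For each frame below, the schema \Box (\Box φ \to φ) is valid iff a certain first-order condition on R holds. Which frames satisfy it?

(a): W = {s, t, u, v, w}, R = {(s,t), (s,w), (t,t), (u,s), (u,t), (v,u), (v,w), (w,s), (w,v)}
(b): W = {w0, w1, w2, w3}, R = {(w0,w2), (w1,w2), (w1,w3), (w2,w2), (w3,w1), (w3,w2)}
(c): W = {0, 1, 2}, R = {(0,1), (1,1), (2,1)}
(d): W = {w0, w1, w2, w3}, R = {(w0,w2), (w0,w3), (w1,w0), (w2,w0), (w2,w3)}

(c)

This is the axiom for shift-reflexivity; its first-order frame correspondent is \forall x \forall y (Rxy \to Ryy).
(a): fails — Rvw but not Rww.
(b): fails — Rw3w1 but not Rw1w1.
(c): satisfies the condition.
(d): fails — Rw1w0 but not Rw0w0.
Valid on: (c).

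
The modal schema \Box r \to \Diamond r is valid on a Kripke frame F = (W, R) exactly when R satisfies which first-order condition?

seriality

Suppose □r→◇r is valid. At any x set V(r)=W. Then □r at x, so ◇r at x, so x has a successor.
Conversely, any frame satisfying \forall x \exists y Rxy validates the schema.
Frame condition: \forall x \exists y Rxy.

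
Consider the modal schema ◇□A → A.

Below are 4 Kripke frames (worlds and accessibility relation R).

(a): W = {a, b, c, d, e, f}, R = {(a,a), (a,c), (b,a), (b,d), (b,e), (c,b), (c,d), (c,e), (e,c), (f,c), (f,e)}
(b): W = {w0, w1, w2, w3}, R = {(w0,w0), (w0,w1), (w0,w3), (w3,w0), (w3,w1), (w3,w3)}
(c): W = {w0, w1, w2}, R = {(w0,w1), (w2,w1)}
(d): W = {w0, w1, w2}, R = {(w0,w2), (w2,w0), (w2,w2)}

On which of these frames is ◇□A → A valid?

Frame correspondent (Sahlqvist): ∀x ∀y (Rxy → Ryx) — i.e. symmetry.
(a): fails — Rcd but not Rdc.
(b): fails — Rw3w1 but not Rw1w3.
(c): fails — Rw0w1 but not Rw1w0.
(d): ✓.
Valid on: (d).

(d)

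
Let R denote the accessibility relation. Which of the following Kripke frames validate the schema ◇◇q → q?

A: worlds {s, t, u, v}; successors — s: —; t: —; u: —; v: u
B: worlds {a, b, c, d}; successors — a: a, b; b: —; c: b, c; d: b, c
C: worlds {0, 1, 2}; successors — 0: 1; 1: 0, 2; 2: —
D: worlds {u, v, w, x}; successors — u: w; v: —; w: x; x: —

The schema corresponds to a generalized confluence (Geach) condition: ∀x ∀y (xR²y → ∃w (y = w ∧ x = w)).
A: satisfies the condition.
B: fails — aR²b but b ≠ a.
C: fails — 0R²2 but 2 ≠ 0.
D: fails — uR²x but x ≠ u.
Valid on: A.

A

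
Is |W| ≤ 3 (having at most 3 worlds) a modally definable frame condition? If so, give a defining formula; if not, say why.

Not modally definable

If a class were modally definable it would be closed under disjoint unions (Goldblatt–Thomason).
Any modal formula valid on each of 4 disjoint one-world frames is valid on their disjoint union (validity is preserved under disjoint unions). Each one-world frame has |W|=1≤3, but the union has |W|=4.
Hence having at most 3 worlds is not modally definable.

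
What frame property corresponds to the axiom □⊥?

□⊥ is valid iff no world has any successor (otherwise □⊥ fails at any world with one).

emptiness of R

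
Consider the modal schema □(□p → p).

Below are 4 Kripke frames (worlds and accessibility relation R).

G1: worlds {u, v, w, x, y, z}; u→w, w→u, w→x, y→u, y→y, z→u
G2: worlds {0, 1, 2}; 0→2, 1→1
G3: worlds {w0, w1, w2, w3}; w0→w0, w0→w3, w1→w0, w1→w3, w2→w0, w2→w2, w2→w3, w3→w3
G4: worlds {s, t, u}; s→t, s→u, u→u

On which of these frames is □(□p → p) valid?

Frame correspondent (Sahlqvist): ∀x ∀y (Rxy → Ryy) — i.e. shift-reflexivity.
G1: fails — Rwu but not Ruu.
G2: fails — R02 but not R22.
G3: satisfies the condition.
G4: fails — Rst but not Rtt.
Valid on: G3.

G3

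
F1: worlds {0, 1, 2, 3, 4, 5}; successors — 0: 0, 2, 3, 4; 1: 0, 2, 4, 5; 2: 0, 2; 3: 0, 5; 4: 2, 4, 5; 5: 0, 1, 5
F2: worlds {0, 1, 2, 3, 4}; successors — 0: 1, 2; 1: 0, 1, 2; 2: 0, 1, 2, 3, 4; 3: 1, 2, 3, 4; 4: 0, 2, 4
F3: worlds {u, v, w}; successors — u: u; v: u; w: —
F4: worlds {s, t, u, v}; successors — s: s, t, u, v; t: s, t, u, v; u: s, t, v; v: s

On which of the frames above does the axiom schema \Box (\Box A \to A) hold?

This is the axiom for shift-reflexivity; its first-order frame correspondent is \forall x \forall y (Rxy \to Ryy).
F1: fails — R51 but not R11.
F2: fails — R10 but not R00.
F3: condition met.
F4: fails — Ruv but not Rvv.

F3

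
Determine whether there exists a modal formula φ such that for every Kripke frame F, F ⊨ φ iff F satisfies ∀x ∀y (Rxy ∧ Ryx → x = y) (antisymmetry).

Not definable by any modal formula

Modal frame validity is preserved under surjective bounded morphisms.
The 6-cycle (worlds 0,1,2,3,4,5 with 0→1→2→3→4→5→0) is antisymmetric. Sending even-indexed worlds to s and odd-indexed worlds to t is a surjective bounded morphism onto the two-world frame with s↔t, which is not antisymmetric.
So no modal formula (or set of formulas) defines exactly the antisymmetric frames.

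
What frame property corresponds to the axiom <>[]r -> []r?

the Euclidean property

Equivalently (dual form): ◇r → □◇r.
Suppose ◇r→□◇r is valid. Take Rxy, Rxz and set V(r)={y}. Then ◇r at x, so □◇r at x, so ◇r at z, so some w with Rzw has r; w=y, i.e. Rzy. By symmetry of the argument, Ryz.
Conversely, any frame satisfying forall x forall y forall z (Rxy & Rxz -> Ryz) validates the schema.
So the correspondent is the Euclidean property.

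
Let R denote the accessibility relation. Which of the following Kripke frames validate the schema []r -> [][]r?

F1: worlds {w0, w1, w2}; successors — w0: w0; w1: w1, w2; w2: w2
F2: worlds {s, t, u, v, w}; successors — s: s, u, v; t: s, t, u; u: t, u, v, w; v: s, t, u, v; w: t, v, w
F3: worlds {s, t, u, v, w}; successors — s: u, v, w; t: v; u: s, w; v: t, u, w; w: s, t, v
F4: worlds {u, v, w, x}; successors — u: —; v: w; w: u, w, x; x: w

Frame correspondent (Sahlqvist): forall x forall y forall z (Rxy & Ryz -> Rxz) — i.e. transitivity.
F1: ✓.
F2: fails — Ruv and Rvs but not Rus.
F3: fails — Rtv and Rvw but not Rtw.
F4: fails — Rxw and Rwu but not Rxu.
Valid on: F1.

F1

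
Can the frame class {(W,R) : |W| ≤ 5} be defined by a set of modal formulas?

Not modally definable

If a class were modally definable it would be closed under disjoint unions (Goldblatt–Thomason).
Any modal formula valid on each of 6 disjoint one-world frames is valid on their disjoint union (validity is preserved under disjoint unions). Each one-world frame has |W|=1≤5, but the union has |W|=6.
Hence having at most 5 worlds is not modally definable.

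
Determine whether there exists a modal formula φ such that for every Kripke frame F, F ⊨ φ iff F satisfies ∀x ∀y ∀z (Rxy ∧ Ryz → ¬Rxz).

Not definable by any modal formula

Any modally definable frame class is closed under surjective bounded morphisms.
The 3-cycle (worlds 0,1,2 with 0→1→2→0) is intransitive. Mapping every world to a single reflexive point • is a surjective bounded morphism; the reflexive point is not intransitive (R••∧R•• but R••).
So the class is not modally definable.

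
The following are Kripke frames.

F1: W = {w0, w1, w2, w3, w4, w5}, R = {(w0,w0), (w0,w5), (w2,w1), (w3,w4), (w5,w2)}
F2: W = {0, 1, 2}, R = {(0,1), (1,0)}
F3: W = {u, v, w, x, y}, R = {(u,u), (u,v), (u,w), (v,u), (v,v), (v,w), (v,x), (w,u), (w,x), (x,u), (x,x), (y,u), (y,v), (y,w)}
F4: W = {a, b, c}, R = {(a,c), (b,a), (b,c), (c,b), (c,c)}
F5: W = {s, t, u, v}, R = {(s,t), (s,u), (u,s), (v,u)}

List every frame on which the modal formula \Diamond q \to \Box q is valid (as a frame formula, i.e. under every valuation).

This is the axiom for partial functionality; its first-order frame correspondent is \forall x \forall y \forall z (Rxy \wedge Rxz \to y = z).
F1: fails — w0 sees both w0 and w5.
F2: condition met.
F3: fails — u sees both u and v.
F4: fails — b sees both a and c.
F5: fails — s sees both t and u.
Valid on: F2.

F2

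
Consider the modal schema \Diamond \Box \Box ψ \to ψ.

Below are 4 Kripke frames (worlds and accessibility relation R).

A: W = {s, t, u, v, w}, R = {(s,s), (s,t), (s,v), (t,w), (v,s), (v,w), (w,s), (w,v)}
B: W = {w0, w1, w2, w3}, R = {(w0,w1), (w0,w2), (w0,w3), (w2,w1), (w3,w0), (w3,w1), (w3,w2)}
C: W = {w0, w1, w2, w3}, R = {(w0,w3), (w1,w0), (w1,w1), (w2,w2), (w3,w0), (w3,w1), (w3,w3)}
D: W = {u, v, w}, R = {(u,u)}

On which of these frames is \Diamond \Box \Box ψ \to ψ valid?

C, D

The schema corresponds to a generalized confluence (Geach) condition: \forall x \forall y (xRy \to \exists w (y R^2 w \wedge x = w)).
A: fails — wRv but no w* with vR²w* and w=w*.
B: fails — w0Rw1 but no w with w1R²w and w0=w.
C: condition met.
D: condition met.
Valid on: C, D.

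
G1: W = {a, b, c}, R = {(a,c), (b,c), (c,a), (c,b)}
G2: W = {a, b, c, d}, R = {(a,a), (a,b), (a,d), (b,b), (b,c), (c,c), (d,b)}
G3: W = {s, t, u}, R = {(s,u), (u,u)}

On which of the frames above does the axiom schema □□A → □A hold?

G2, G3

Frame correspondent (Sahlqvist): ∀x ∀y (Rxy → ∃z (Rxz ∧ Rzy)) — i.e. density.
G1: fails — Rac but no z with Raz and Rzc.
G2: holds.
G3: holds.
Valid on: G2, G3.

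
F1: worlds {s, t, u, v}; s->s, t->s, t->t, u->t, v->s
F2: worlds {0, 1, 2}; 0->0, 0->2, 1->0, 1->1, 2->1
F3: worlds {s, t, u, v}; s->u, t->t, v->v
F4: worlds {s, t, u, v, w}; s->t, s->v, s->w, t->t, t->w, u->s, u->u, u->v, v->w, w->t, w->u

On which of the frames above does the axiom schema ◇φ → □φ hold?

Frame correspondent (Sahlqvist): ∀x ∀y ∀z (Rxy ∧ Rxz → y = z) — i.e. partial functionality.
F1: fails — t sees both s and t.
F2: fails — 0 sees both 0 and 2.
F3: ✓.
F4: fails — s sees both t and v.
Valid on: F3.

F3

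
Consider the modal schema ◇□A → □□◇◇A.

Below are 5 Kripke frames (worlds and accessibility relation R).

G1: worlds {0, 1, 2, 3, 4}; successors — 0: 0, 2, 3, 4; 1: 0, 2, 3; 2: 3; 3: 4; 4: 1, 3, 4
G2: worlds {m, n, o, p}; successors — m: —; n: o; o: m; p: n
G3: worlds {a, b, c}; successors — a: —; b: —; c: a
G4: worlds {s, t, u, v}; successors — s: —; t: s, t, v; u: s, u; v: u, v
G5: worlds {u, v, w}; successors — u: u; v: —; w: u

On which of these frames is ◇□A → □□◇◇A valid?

This is the axiom for a generalized confluence (Geach) condition; its first-order frame correspondent is ∀x ∀y ∀z ((xRy ∧ xR²z) → ∃w (yRw ∧ zR²w)).
G1: fails — 0R2, 0R²2 but no w with 2Rw and 2R²w.
G2: fails — nRo, nR²m but no w with oRw and mR²w.
G3: holds.
G4: fails — tRs, tR²s but no w with sRw and sR²w.
G5: holds.
Valid on: G3, G5.

G3, G5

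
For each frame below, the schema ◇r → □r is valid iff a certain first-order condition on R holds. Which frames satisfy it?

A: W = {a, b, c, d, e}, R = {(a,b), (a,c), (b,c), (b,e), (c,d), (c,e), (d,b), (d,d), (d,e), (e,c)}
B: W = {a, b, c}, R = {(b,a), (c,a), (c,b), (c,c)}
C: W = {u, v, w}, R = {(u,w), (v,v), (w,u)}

C

This is the axiom for partial functionality; its first-order frame correspondent is ∀x ∀y ∀z (Rxy ∧ Rxz → y = z).
A: fails — a sees both b and c.
B: fails — c sees both a and b.
C: satisfies the condition.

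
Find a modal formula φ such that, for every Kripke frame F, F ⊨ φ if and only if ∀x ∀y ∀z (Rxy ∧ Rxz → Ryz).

◇p → □◇p

The condition is the Euclidean property. The 5 schema ◇p → □◇p defines it.
Suppose ◇p→□◇p is valid. Take Rxy, Rxz and set V(p)={y}. Then ◇p at x, so □◇p at x, so ◇p at z, so some w with Rzw has p; w=y, i.e. Rzy. By symmetry of the argument, Ryz.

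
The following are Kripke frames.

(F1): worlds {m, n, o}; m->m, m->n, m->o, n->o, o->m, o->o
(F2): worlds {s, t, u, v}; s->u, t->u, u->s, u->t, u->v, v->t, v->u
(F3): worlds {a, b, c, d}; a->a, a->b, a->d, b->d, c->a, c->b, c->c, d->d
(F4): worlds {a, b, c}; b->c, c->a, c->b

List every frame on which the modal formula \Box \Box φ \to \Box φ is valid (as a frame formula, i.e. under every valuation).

This is the axiom for density; its first-order frame correspondent is \forall x \forall y (Rxy \to \exists z (Rxz \wedge Rzy)).
(F1): condition met.
(F2): fails — Ruv but no z with Ruz and Rzv.
(F3): condition met.
(F4): fails — Rca but no z with Rcz and Rza.

(F1), (F3)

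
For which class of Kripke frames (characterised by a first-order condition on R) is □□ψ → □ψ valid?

density

Suppose □□ψ→□ψ is valid. Take Rxy and set V(ψ)={w : xR²w}. Then □□ψ at x, so □ψ at x, so ψ at y, i.e. ∃z(Rxz∧Rzy).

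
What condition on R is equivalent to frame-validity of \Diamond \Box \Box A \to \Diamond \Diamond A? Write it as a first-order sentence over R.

\forall x \forall y (xRy \to \exists w (y R^2 w \wedge x R^2 w))

This is a Sahlqvist (Geach-type) schema ◇^1□^2A → □^0◇^2A.
Minimal-valuation argument: fix x; take any y with xR^1y and any z with xR^0z. Set V(A) to the set of worlds R-reachable from y in exactly 2 steps. Then □^2A holds at y, so the antecedent holds at x; validity forces ◇^2A at z, giving a w with zR^2w and yR^2w.
First-order correspondent: \forall x \forall y (xRy \to \exists w (y R^2 w \wedge x R^2 w)).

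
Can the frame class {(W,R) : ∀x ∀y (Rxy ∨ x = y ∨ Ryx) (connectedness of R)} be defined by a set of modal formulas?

If a class were modally definable it would be closed under disjoint unions (Goldblatt–Thomason).
Take 3 disjoint single-world reflexive frames: each is trivially connected, but their disjoint union has 3 worlds with no edge between distinct components, so it is not connected.
Hence connectedness of R is not modally definable.

Not definable by any modal formula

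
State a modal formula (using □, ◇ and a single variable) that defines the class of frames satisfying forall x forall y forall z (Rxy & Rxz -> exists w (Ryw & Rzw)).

◇□s → □◇s

This is convergence; the standard corresponding axiom is .2: ◇□s → □◇s.
Suppose ◇□s→□◇s is valid. Take Rxy, Rxz and set V(s)={w : Ryw}. Then □s at y so ◇□s at x, so □◇s at x, so ◇s at z, giving w with Rzw and Ryw.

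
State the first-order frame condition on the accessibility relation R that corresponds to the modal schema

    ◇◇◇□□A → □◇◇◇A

∀x ∀y ∀z ((xR³y ∧ xRz) → ∃w (yR²w ∧ zR³w))

This is a Sahlqvist (Geach-type) schema ◇^3□^2A → □^1◇^3A.
Minimal-valuation argument: fix x; take any y with xR^3y and any z with xR^1z. Set V(A) to the set of worlds R-reachable from y in exactly 2 steps. Then □^2A holds at y, so the antecedent holds at x; validity forces ◇^3A at z, giving a w with zR^3w and yR^2w.
First-order correspondent: ∀x ∀y ∀z ((xR³y ∧ xRz) → ∃w (yR²w ∧ zR³w)).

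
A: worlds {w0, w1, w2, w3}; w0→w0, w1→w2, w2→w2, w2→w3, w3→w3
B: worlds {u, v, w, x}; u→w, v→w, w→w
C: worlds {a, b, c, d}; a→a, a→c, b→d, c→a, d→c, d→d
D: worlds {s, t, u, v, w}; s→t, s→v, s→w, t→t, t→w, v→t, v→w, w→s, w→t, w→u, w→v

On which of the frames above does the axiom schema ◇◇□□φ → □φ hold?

B

The schema corresponds to a generalized confluence (Geach) condition: ∀x ∀y ∀z ((xR²y ∧ xRz) → ∃w (yR²w ∧ z = w)).
A: fails — w1R²w3, w1Rw2 but no w with w3R²w and w2=w.
B: condition met.
C: fails — bR²c, bRd but no w with cR²w and d=w.
D: fails — sR²u, sRt but no w* with uR²w* and t=w*.
Valid on: B.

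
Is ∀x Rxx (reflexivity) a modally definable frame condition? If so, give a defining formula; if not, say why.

Yes — defined by □r → r

Yes: it is reflexivity, defined by the T schema □r → r.
Suppose □r→r is valid. At any x set V(r)={w : Rxw}. Then □r holds at x, so r holds at x, i.e. Rxx.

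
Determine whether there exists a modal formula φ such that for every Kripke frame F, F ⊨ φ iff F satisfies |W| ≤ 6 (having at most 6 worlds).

Any modally definable frame class is closed under disjoint unions.
Any modal formula valid on each of 7 disjoint one-world frames is valid on their disjoint union (validity is preserved under disjoint unions). Each one-world frame has |W|=1≤6, but the union has |W|=7.
So no modal formula (or set of formulas) defines exactly the |W|≤6 frames.

No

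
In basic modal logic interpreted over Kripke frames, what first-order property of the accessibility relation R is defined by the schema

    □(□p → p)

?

Shift-reflexivity

Suppose □(□p→p) is valid. Take Rxy and set V(p)={w : Ryw}. Then at y, □p holds; since □(□p→p) at x, □p→p at y, so p at y, i.e. Ryy.
The converse is a direct semantic check.
So the correspondent is shift-reflexivity.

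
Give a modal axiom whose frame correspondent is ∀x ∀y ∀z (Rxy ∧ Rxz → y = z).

◇q → □q

The condition is partial functionality. The CD schema ◇q → □q defines it.
Suppose ◇q→□q is valid. Take Rxy, Rxz and set V(q)={y}. Then ◇q at x, so □q at x, so q at z, i.e. z=y.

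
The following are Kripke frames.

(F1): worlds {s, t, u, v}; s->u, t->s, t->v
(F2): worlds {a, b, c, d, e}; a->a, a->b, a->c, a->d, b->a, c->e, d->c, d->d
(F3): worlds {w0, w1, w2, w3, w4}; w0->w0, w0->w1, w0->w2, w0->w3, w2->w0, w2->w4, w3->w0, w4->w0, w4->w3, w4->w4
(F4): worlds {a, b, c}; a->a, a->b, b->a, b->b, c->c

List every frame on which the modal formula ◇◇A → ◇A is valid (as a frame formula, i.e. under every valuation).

This is the axiom for a generalized confluence (Geach) condition; its first-order frame correspondent is ∀x ∀y (xR²y → ∃w (y = w ∧ xRw)).
(F1): fails — tR²u but no w with u=w and tRw.
(F2): fails — aR²e but no w with e=w and aRw.
(F3): fails — w0R²w4 but no w with w4=w and w0Rw.
(F4): satisfies the condition.

(F4)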